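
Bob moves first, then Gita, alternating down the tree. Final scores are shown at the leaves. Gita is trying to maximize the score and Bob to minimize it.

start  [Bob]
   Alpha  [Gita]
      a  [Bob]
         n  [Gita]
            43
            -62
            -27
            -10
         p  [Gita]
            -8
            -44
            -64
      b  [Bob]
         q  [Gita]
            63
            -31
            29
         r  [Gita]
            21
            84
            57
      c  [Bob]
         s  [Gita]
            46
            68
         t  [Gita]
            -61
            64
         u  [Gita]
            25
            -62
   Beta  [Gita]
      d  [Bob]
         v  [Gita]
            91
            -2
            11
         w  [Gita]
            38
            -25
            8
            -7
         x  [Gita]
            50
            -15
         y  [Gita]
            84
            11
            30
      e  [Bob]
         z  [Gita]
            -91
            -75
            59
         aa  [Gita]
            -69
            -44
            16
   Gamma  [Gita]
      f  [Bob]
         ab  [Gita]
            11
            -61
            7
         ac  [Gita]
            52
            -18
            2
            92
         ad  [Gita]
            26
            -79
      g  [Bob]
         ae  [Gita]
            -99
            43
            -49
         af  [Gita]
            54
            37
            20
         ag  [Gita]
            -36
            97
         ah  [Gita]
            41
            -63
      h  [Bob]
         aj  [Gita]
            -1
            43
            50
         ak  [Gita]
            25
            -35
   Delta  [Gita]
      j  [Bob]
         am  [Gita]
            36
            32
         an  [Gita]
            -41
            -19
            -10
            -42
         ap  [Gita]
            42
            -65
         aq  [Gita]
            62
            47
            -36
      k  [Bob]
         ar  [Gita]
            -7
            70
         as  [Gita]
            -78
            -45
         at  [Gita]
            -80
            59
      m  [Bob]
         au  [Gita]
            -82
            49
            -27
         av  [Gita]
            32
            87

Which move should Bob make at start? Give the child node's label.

Beta

n (Gita): max(43, -62, -27, -10) = 43
p (Gita): max(-8, -44, -64) = -8
a (Bob): min(43, -8) = -8
q (Gita): max(63, -31, 29) = 63
r (Gita): max(21, 84, 57) = 84
b (Bob): min(63, 84) = 63
s (Gita): max(46, 68) = 68
t (Gita): max(-61, 64) = 64
u (Gita): max(25, -62) = 25
c (Bob): min(68, 64, 25) = 25
Alpha (Gita): max(-8, 63, 25) = 63
v (Gita): max(91, -2, 11) = 91
w (Gita): max(38, -25, 8, -7) = 38
x (Gita): max(50, -15) = 50
y (Gita): max(84, 11, 30) = 84
d (Bob): min(91, 38, 50, 84) = 38
z (Gita): max(-91, -75, 59) = 59
aa (Gita): max(-69, -44, 16) = 16
e (Bob): min(59, 16) = 16
Beta (Gita): max(38, 16) = 38
ab (Gita): max(11, -61, 7) = 11
ac (Gita): max(52, -18, 2, 92) = 92
ad (Gita): max(26, -79) = 26
f (Bob): min(11, 92, 26) = 11
ae (Gita): max(-99, 43, -49) = 43
af (Gita): max(54, 37, 20) = 54
ag (Gita): max(-36, 97) = 97
ah (Gita): max(41, -63) = 41
g (Bob): min(43, 54, 97, 41) = 41
aj (Gita): max(-1, 43, 50) = 50
ak (Gita): max(25, -35) = 25
h (Bob): min(50, 25) = 25
Gamma (Gita): max(11, 41, 25) = 41
am (Gita): max(36, 32) = 36
an (Gita): max(-41, -19, -10, -42) = -10
ap (Gita): max(42, -65) = 42
aq (Gita): max(62, 47, -36) = 62
j (Bob): min(36, -10, 42, 62) = -10
ar (Gita): max(-7, 70) = 70
as (Gita): max(-78, -45) = -45
at (Gita): max(-80, 59) = 59
k (Bob): min(70, -45, 59) = -45
au (Gita): max(-82, 49, -27) = 49
av (Gita): max(32, 87) = 87
m (Bob): min(49, 87) = 49
Delta (Gita): max(-10, -45, 49) = 49
start (Bob): min(63, 38, 41, 49) = 38
Bob at start wants the lowest of {Alpha=63, Beta=38, Gamma=41, Delta=49}, so chooses Beta.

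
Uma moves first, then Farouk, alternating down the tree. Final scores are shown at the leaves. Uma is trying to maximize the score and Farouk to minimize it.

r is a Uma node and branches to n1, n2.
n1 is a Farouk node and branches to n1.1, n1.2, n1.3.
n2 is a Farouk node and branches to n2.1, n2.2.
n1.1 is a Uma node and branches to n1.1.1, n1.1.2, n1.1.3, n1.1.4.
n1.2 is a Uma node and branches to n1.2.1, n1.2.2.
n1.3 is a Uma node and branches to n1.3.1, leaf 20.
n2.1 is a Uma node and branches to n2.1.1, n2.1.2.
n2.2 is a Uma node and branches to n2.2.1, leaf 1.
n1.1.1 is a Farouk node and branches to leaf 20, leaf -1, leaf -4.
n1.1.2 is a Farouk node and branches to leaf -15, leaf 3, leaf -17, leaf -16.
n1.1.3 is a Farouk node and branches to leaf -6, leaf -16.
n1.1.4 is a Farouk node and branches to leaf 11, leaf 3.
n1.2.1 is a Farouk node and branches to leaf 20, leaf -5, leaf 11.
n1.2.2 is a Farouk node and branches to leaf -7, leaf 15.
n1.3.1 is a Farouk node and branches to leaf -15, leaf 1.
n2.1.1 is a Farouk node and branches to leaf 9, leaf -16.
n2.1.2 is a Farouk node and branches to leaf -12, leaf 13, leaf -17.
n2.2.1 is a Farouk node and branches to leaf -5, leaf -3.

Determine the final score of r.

n1.1.1 (Farouk): min(20, -1, -4) = -4
n1.1.2 (Farouk): min(-15, 3, -17, -16) = -17
n1.1.3 (Farouk): min(-6, -16) = -16
n1.1.4 (Farouk): min(11, 3) = 3
n1.1 (Uma): max(-4, -17, -16, 3) = 3
n1.2.1 (Farouk): min(20, -5, 11) = -5
n1.2.2 (Farouk): min(-7, 15) = -7
n1.2 (Uma): max(-5, -7) = -5
n1.3.1 (Farouk): min(-15, 1) = -15
n1.3 (Uma): max(-15, 20) = 20
n1 (Farouk): min(3, -5, 20) = -5
n2.1.1 (Farouk): min(9, -16) = -16
n2.1.2 (Farouk): min(-12, 13, -17) = -17
n2.1 (Uma): max(-16, -17) = -16
n2.2.1 (Farouk): min(-5, -3) = -5
n2.2 (Uma): max(-5, 1) = 1
n2 (Farouk): min(-16, 1) = -16
r (Uma): max(-5, -16) = -5

-5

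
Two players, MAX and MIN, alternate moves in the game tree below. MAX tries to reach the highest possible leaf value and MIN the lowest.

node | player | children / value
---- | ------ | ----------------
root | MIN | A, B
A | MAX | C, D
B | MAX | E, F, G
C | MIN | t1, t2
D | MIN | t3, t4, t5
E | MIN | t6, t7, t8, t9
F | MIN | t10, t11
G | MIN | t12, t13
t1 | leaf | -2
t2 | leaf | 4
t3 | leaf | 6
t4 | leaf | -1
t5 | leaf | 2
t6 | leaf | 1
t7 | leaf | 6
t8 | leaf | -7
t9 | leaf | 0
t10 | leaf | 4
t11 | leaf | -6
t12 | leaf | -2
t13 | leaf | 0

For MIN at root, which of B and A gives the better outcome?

E (MIN): min(1, 6, -7, 0) = -7
F (MIN): min(4, -6) = -6
G (MIN): min(-2, 0) = -2
B (MAX): max(-7, -6, -2) = -2
C (MIN): min(-2, 4) = -2
D (MIN): min(6, -1, 2) = -1
A (MAX): max(-2, -1) = -1
MIN prefers the lower value; B=-2, A=-1. B is better since -2 < -1.

B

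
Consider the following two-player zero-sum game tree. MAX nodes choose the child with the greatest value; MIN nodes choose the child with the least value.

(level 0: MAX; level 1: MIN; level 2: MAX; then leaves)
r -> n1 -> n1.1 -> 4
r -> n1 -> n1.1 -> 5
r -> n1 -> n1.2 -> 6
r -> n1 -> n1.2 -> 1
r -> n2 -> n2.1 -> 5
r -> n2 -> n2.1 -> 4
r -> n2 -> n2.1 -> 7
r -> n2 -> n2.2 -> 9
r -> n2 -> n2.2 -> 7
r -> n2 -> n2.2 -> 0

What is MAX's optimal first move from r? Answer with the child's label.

n1.1 (MAX): max(4, 5) = 5
n1.2 (MAX): max(6, 1) = 6
n1 (MIN): min(5, 6) = 5
n2.1 (MAX): max(5, 4, 7) = 7
n2.2 (MAX): max(9, 7, 0) = 9
n2 (MIN): min(7, 9) = 7
r (MAX): max(5, 7) = 7
MAX at r wants the highest of {n1=5, n2=7}, so chooses n2.

n2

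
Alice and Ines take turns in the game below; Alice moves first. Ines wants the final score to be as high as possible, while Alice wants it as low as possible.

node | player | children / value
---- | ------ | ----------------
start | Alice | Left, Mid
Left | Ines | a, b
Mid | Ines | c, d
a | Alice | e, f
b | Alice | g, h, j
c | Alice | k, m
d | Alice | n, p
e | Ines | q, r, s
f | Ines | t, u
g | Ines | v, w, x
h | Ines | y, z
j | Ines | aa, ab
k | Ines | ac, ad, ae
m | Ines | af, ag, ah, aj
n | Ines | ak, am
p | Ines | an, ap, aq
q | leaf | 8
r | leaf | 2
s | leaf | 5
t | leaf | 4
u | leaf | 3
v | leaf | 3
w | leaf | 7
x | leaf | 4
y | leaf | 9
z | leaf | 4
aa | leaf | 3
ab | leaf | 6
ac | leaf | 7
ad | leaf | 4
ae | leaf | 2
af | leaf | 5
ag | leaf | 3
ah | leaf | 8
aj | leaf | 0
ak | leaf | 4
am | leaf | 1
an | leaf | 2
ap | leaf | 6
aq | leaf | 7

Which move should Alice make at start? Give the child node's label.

Left

e (Ines): max(8, 2, 5) = 8
f (Ines): max(4, 3) = 4
a (Alice): min(8, 4) = 4
g (Ines): max(3, 7, 4) = 7
h (Ines): max(9, 4) = 9
j (Ines): max(3, 6) = 6
b (Alice): min(7, 9, 6) = 6
Left (Ines): max(4, 6) = 6
k (Ines): max(7, 4, 2) = 7
m (Ines): max(5, 3, 8, 0) = 8
c (Alice): min(7, 8) = 7
n (Ines): max(4, 1) = 4
p (Ines): max(2, 6, 7) = 7
d (Alice): min(4, 7) = 4
Mid (Ines): max(7, 4) = 7
start (Alice): min(6, 7) = 6
Alice at start wants the lowest of {Left=6, Mid=7}, so chooses Left.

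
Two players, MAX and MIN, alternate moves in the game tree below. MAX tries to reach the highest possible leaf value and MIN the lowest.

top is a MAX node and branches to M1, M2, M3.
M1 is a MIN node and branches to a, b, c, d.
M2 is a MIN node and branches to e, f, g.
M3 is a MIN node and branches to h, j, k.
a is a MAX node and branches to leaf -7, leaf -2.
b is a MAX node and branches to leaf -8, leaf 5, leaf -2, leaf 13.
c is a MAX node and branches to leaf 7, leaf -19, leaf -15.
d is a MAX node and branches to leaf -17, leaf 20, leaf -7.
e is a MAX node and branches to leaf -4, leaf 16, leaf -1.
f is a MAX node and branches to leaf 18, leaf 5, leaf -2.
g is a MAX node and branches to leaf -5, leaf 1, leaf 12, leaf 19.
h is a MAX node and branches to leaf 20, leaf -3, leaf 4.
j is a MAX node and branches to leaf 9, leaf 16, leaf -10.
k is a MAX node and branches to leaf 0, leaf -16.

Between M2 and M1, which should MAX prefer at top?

e (MAX): max(-4, 16, -1) = 16
f (MAX): max(18, 5, -2) = 18
g (MAX): max(-5, 1, 12, 19) = 19
M2 (MIN): min(16, 18, 19) = 16
a (MAX): max(-7, -2) = -2
b (MAX): max(-8, 5, -2, 13) = 13
c (MAX): max(7, -19, -15) = 7
d (MAX): max(-17, 20, -7) = 20
M1 (MIN): min(-2, 13, 7, 20) = -2
MAX prefers the higher value; M2=16, M1=-2. M2 is better since 16 > -2.

M2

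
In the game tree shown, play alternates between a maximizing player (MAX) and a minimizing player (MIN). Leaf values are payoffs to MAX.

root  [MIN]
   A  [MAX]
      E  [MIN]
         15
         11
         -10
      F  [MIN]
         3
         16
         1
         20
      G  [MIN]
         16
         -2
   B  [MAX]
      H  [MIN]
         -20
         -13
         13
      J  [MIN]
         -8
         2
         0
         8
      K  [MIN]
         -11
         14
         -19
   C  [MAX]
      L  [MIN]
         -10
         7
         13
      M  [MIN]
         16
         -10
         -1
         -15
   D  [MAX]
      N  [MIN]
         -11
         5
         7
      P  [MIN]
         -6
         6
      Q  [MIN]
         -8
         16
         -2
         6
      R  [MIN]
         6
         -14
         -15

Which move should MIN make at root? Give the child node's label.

E (MIN): min(15, 11, -10) = -10
F (MIN): min(3, 16, 1, 20) = 1
G (MIN): min(16, -2) = -2
A (MAX): max(-10, 1, -2) = 1
H (MIN): min(-20, -13, 13) = -20
J (MIN): min(-8, 2, 0, 8) = -8
K (MIN): min(-11, 14, -19) = -19
B (MAX): max(-20, -8, -19) = -8
L (MIN): min(-10, 7, 13) = -10
M (MIN): min(16, -10, -1, -15) = -15
C (MAX): max(-10, -15) = -10
N (MIN): min(-11, 5, 7) = -11
P (MIN): min(-6, 6) = -6
Q (MIN): min(-8, 16, -2, 6) = -8
R (MIN): min(6, -14, -15) = -15
D (MAX): max(-11, -6, -8, -15) = -6
root (MIN): min(1, -8, -10, -6) = -10
MIN at root wants the lowest of {A=1, B=-8, C=-10, D=-6}, so chooses C.

C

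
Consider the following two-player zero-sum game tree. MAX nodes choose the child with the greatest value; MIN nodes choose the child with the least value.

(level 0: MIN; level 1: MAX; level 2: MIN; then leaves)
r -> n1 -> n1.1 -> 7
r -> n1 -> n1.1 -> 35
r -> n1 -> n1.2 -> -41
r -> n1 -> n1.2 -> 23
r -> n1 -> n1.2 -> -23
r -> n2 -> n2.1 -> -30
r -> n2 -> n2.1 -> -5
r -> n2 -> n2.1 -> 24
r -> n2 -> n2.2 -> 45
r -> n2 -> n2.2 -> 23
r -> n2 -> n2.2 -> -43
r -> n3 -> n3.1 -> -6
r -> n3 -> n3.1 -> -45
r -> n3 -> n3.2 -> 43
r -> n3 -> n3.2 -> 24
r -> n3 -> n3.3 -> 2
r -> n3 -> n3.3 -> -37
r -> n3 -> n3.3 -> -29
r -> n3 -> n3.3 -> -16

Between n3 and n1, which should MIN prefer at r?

n1

n3.1 (MIN): min(-6, -45) = -45
n3.2 (MIN): min(43, 24) = 24
n3.3 (MIN): min(2, -37, -29, -16) = -37
n3 (MAX): max(-45, 24, -37) = 24
n1.1 (MIN): min(7, 35) = 7
n1.2 (MIN): min(-41, 23, -23) = -41
n1 (MAX): max(7, -41) = 7
MIN prefers the lower value; n3=24, n1=7. n1 is better since 7 < 24.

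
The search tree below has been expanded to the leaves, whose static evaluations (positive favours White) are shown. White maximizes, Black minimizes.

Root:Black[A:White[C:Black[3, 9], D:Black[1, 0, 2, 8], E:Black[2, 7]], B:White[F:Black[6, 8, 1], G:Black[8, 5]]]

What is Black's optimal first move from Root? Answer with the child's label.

C (Black): min(3, 9) = 3
D (Black): min(1, 0, 2, 8) = 0
E (Black): min(2, 7) = 2
A (White): max(3, 0, 2) = 3
F (Black): min(6, 8, 1) = 1
G (Black): min(8, 5) = 5
B (White): max(1, 5) = 5
Root (Black): min(3, 5) = 3
Black at Root wants the lowest of {A=3, B=5}, so chooses A.

A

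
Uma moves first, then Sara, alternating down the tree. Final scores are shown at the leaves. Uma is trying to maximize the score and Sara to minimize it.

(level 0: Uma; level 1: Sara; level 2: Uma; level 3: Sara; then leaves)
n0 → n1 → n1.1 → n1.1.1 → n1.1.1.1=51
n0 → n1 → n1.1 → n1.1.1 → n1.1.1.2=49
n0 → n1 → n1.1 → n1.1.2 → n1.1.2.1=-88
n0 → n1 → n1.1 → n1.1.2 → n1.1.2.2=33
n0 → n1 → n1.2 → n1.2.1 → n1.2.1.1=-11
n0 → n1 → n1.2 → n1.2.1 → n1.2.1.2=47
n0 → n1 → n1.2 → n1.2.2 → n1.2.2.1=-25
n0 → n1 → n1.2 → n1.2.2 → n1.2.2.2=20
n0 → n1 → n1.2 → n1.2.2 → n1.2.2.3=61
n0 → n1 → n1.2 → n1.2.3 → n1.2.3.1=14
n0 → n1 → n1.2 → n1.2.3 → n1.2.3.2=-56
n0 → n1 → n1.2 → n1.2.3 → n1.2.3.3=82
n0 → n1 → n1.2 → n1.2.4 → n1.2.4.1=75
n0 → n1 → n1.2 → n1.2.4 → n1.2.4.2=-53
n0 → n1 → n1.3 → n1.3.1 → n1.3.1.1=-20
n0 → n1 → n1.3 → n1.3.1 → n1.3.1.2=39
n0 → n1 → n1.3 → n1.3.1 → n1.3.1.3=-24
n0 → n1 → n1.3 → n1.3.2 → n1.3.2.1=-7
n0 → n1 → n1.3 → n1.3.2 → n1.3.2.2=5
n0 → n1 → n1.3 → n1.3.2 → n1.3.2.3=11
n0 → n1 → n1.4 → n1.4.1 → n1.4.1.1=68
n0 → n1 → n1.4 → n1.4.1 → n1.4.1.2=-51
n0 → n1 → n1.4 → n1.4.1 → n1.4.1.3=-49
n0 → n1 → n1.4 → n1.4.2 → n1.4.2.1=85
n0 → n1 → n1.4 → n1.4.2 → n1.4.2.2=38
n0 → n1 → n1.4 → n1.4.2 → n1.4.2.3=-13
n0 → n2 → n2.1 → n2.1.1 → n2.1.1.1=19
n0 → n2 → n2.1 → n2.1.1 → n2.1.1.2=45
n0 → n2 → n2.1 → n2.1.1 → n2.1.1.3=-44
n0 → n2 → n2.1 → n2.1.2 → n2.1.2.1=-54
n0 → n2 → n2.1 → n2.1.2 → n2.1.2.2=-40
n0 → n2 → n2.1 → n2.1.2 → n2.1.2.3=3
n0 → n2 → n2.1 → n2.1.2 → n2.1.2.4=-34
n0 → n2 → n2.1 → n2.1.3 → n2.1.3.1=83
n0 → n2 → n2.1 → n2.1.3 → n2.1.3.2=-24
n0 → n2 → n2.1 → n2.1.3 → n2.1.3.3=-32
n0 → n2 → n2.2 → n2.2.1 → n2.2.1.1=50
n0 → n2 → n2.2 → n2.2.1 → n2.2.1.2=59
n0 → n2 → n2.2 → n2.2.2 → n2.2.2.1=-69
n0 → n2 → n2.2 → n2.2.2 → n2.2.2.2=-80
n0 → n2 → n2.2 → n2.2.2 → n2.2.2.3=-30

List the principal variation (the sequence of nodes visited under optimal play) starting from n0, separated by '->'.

n0 -> n1 -> n1.4 -> n1.4.2 -> n1.4.2.3

n1.1.1 (Sara): min(51, 49) = 49
n1.1.2 (Sara): min(-88, 33) = -88
n1.1 (Uma): max(49, -88) = 49
n1.2.1 (Sara): min(-11, 47) = -11
n1.2.2 (Sara): min(-25, 20, 61) = -25
n1.2.3 (Sara): min(14, -56, 82) = -56
n1.2.4 (Sara): min(75, -53) = -53
n1.2 (Uma): max(-11, -25, -56, -53) = -11
n1.3.1 (Sara): min(-20, 39, -24) = -24
n1.3.2 (Sara): min(-7, 5, 11) = -7
n1.3 (Uma): max(-24, -7) = -7
n1.4.1 (Sara): min(68, -51, -49) = -51
n1.4.2 (Sara): min(85, 38, -13) = -13
n1.4 (Uma): max(-51, -13) = -13
n1 (Sara): min(49, -11, -7, -13) = -13
n2.1.1 (Sara): min(19, 45, -44) = -44
n2.1.2 (Sara): min(-54, -40, 3, -34) = -54
n2.1.3 (Sara): min(83, -24, -32) = -32
n2.1 (Uma): max(-44, -54, -32) = -32
n2.2.1 (Sara): min(50, 59) = 50
n2.2.2 (Sara): min(-69, -80, -30) = -80
n2.2 (Uma): max(50, -80) = 50
n2 (Sara): min(-32, 50) = -32
n0 (Uma): max(-13, -32) = -13
At n0, Uma picks n1 (highest: -13).
At n1, Sara picks n1.4 (lowest: -13).
At n1.4, Uma picks n1.4.2 (highest: -13).
At n1.4.2, Sara picks n1.4.2.3 (lowest: -13).
Terminal value -13.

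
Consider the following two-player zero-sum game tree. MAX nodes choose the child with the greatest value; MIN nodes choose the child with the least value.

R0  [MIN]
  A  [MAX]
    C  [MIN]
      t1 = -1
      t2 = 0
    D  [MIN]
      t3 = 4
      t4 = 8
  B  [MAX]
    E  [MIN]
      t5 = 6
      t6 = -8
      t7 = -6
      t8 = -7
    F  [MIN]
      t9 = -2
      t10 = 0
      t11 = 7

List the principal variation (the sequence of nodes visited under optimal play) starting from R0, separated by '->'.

C (MIN): min(-1, 0) = -1
D (MIN): min(4, 8) = 4
A (MAX): max(-1, 4) = 4
E (MIN): min(6, -8, -6, -7) = -8
F (MIN): min(-2, 0, 7) = -2
B (MAX): max(-8, -2) = -2
R0 (MIN): min(4, -2) = -2
At R0, MIN picks B (lowest: -2).
At B, MAX picks F (highest: -2).
At F, MIN picks t9 (lowest: -2).
Terminal value -2.

R0 -> B -> F -> t9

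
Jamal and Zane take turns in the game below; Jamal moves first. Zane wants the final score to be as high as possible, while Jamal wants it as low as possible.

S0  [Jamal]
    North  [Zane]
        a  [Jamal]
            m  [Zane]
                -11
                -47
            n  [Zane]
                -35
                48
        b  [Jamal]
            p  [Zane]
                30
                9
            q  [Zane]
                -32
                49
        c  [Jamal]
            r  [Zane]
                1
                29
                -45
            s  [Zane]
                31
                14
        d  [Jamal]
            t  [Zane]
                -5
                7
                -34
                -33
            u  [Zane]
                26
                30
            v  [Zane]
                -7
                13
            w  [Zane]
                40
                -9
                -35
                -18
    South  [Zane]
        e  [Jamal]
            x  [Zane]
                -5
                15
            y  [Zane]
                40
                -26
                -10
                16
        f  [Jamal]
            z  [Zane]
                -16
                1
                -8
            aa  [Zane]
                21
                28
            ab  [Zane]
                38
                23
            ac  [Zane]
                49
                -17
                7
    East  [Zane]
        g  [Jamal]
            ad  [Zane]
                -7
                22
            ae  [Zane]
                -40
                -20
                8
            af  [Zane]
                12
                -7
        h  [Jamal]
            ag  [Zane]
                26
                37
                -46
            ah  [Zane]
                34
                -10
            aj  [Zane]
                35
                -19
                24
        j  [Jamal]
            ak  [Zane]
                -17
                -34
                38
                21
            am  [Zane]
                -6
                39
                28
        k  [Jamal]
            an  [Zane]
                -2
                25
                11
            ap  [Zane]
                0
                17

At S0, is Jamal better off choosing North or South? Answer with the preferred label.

m (Zane): max(-11, -47) = -11
n (Zane): max(-35, 48) = 48
a (Jamal): min(-11, 48) = -11
p (Zane): max(30, 9) = 30
q (Zane): max(-32, 49) = 49
b (Jamal): min(30, 49) = 30
r (Zane): max(1, 29, -45) = 29
s (Zane): max(31, 14) = 31
c (Jamal): min(29, 31) = 29
t (Zane): max(-5, 7, -34, -33) = 7
u (Zane): max(26, 30) = 30
v (Zane): max(-7, 13) = 13
w (Zane): max(40, -9, -35, -18) = 40
d (Jamal): min(7, 30, 13, 40) = 7
North (Zane): max(-11, 30, 29, 7) = 30
x (Zane): max(-5, 15) = 15
y (Zane): max(40, -26, -10, 16) = 40
e (Jamal): min(15, 40) = 15
z (Zane): max(-16, 1, -8) = 1
aa (Zane): max(21, 28) = 28
ab (Zane): max(38, 23) = 38
ac (Zane): max(49, -17, 7) = 49
f (Jamal): min(1, 28, 38, 49) = 1
South (Zane): max(15, 1) = 15
Jamal prefers the lower value; North=30, South=15. South is better since 15 < 30.

South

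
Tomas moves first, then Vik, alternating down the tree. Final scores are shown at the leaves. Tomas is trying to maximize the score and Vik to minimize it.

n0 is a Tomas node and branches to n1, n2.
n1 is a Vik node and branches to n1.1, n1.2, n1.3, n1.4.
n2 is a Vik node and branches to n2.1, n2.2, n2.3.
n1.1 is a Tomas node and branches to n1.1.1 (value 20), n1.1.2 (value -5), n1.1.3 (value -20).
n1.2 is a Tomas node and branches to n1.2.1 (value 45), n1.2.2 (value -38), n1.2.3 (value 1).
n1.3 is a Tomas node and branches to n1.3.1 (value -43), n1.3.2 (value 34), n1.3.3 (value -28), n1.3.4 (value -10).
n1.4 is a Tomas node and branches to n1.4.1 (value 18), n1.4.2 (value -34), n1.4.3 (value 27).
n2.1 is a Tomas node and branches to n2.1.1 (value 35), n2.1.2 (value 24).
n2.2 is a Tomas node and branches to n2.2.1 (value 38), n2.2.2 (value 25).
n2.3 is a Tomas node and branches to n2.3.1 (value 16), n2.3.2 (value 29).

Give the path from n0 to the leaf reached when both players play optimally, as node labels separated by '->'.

n1.1 (Tomas): max(20, -5, -20) = 20
n1.2 (Tomas): max(45, -38, 1) = 45
n1.3 (Tomas): max(-43, 34, -28, -10) = 34
n1.4 (Tomas): max(18, -34, 27) = 27
n1 (Vik): min(20, 45, 34, 27) = 20
n2.1 (Tomas): max(35, 24) = 35
n2.2 (Tomas): max(38, 25) = 38
n2.3 (Tomas): max(16, 29) = 29
n2 (Vik): min(35, 38, 29) = 29
n0 (Tomas): max(20, 29) = 29
At n0, Tomas picks n2 (highest: 29).
At n2, Vik picks n2.3 (lowest: 29).
At n2.3, Tomas picks n2.3.2 (highest: 29).
Terminal value 29.

n0 -> n2 -> n2.3 -> n2.3.2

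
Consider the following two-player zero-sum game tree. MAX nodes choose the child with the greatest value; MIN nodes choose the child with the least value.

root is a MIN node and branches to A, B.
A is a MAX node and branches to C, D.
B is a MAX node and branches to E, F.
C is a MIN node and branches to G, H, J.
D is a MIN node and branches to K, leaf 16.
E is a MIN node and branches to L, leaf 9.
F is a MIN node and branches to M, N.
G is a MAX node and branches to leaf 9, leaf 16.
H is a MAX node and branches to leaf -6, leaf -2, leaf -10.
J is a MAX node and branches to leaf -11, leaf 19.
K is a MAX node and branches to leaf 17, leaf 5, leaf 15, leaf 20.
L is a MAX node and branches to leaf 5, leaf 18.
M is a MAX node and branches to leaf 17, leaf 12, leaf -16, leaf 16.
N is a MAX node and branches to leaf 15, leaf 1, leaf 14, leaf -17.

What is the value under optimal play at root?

G (MAX): max(9, 16) = 16
H (MAX): max(-6, -2, -10) = -2
J (MAX): max(-11, 19) = 19
C (MIN): min(16, -2, 19) = -2
K (MAX): max(17, 5, 15, 20) = 20
D (MIN): min(20, 16) = 16
A (MAX): max(-2, 16) = 16
L (MAX): max(5, 18) = 18
E (MIN): min(18, 9) = 9
M (MAX): max(17, 12, -16, 16) = 17
N (MAX): max(15, 1, 14, -17) = 15
F (MIN): min(17, 15) = 15
B (MAX): max(9, 15) = 15
root (MIN): min(16, 15) = 15

15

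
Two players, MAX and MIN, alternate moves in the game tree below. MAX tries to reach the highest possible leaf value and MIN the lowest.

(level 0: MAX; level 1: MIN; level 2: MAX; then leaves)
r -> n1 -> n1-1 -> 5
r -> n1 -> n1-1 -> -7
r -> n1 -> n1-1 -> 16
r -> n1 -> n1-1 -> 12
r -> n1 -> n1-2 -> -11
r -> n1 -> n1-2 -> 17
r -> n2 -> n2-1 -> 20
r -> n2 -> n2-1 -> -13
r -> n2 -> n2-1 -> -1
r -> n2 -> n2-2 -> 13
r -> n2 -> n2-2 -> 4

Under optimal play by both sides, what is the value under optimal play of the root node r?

16

n1-1 (MAX): max(5, -7, 16, 12) = 16
n1-2 (MAX): max(-11, 17) = 17
n1 (MIN): min(16, 17) = 16
n2-1 (MAX): max(20, -13, -1) = 20
n2-2 (MAX): max(13, 4) = 13
n2 (MIN): min(20, 13) = 13
r (MAX): max(16, 13) = 16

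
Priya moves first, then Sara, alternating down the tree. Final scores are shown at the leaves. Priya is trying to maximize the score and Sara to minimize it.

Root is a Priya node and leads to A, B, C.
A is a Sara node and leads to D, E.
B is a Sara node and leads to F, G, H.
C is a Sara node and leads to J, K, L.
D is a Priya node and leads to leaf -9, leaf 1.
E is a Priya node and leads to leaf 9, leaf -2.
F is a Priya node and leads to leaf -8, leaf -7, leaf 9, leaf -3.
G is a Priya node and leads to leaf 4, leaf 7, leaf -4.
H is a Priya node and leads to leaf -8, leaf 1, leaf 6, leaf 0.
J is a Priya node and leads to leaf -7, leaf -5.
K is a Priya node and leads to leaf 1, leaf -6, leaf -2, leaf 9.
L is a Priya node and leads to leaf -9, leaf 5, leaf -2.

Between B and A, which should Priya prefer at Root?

B

F (Priya): max(-8, -7, 9, -3) = 9
G (Priya): max(4, 7, -4) = 7
H (Priya): max(-8, 1, 6, 0) = 6
B (Sara): min(9, 7, 6) = 6
D (Priya): max(-9, 1) = 1
E (Priya): max(9, -2) = 9
A (Sara): min(1, 9) = 1
Priya prefers the higher value; B=6, A=1. B is better since 6 > 1.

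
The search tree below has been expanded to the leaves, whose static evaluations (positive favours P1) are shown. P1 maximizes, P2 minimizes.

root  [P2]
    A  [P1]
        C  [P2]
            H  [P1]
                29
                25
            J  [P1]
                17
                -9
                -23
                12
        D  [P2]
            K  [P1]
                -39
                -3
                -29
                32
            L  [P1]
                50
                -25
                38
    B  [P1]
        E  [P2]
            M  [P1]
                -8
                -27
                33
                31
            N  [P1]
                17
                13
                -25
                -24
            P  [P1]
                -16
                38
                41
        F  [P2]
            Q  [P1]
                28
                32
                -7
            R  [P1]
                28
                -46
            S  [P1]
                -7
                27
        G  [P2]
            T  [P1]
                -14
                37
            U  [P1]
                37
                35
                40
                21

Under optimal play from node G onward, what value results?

37

T (P1): max(-14, 37) = 37
U (P1): max(37, 35, 40, 21) = 40
G (P2): min(37, 40) = 37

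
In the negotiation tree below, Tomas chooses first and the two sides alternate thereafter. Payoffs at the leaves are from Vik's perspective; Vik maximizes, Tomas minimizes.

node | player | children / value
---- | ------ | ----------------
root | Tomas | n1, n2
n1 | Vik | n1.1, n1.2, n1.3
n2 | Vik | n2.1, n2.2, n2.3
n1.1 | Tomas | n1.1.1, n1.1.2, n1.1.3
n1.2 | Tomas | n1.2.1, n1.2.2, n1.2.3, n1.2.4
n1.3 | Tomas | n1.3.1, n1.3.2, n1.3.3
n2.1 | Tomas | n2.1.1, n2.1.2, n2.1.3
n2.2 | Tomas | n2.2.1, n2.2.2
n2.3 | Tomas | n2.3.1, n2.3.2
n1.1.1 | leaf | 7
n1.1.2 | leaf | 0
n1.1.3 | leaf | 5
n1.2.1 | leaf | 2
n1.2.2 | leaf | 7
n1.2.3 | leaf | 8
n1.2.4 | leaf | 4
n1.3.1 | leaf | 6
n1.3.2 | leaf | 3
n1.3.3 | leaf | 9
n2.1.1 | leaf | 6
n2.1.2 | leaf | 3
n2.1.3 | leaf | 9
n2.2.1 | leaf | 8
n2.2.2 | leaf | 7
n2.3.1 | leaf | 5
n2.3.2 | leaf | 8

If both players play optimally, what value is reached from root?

3

n1.1 (Tomas): min(7, 0, 5) = 0
n1.2 (Tomas): min(2, 7, 8, 4) = 2
n1.3 (Tomas): min(6, 3, 9) = 3
n1 (Vik): max(0, 2, 3) = 3
n2.1 (Tomas): min(6, 3, 9) = 3
n2.2 (Tomas): min(8, 7) = 7
n2.3 (Tomas): min(5, 8) = 5
n2 (Vik): max(3, 7, 5) = 7
root (Tomas): min(3, 7) = 3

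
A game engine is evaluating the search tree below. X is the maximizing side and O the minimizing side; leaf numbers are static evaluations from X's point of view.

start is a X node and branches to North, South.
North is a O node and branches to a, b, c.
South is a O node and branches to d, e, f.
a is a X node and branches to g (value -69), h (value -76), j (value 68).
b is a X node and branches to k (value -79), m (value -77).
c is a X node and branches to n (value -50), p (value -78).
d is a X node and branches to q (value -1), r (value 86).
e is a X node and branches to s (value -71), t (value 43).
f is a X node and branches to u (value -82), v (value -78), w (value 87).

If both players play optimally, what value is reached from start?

43

a (X): max(-69, -76, 68) = 68
b (X): max(-79, -77) = -77
c (X): max(-50, -78) = -50
North (O): min(68, -77, -50) = -77
d (X): max(-1, 86) = 86
e (X): max(-71, 43) = 43
f (X): max(-82, -78, 87) = 87
South (O): min(86, 43, 87) = 43
start (X): max(-77, 43) = 43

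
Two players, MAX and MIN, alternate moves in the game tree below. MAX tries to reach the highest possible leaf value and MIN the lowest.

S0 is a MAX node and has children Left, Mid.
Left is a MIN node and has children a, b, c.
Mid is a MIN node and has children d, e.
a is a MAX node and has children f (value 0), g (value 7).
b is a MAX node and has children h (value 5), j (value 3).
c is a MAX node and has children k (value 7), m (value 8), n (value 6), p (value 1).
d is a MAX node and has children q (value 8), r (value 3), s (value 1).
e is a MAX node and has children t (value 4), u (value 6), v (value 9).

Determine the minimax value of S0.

8

a (MAX): max(0, 7) = 7
b (MAX): max(5, 3) = 5
c (MAX): max(7, 8, 6, 1) = 8
Left (MIN): min(7, 5, 8) = 5
d (MAX): max(8, 3, 1) = 8
e (MAX): max(4, 6, 9) = 9
Mid (MIN): min(8, 9) = 8
S0 (MAX): max(5, 8) = 8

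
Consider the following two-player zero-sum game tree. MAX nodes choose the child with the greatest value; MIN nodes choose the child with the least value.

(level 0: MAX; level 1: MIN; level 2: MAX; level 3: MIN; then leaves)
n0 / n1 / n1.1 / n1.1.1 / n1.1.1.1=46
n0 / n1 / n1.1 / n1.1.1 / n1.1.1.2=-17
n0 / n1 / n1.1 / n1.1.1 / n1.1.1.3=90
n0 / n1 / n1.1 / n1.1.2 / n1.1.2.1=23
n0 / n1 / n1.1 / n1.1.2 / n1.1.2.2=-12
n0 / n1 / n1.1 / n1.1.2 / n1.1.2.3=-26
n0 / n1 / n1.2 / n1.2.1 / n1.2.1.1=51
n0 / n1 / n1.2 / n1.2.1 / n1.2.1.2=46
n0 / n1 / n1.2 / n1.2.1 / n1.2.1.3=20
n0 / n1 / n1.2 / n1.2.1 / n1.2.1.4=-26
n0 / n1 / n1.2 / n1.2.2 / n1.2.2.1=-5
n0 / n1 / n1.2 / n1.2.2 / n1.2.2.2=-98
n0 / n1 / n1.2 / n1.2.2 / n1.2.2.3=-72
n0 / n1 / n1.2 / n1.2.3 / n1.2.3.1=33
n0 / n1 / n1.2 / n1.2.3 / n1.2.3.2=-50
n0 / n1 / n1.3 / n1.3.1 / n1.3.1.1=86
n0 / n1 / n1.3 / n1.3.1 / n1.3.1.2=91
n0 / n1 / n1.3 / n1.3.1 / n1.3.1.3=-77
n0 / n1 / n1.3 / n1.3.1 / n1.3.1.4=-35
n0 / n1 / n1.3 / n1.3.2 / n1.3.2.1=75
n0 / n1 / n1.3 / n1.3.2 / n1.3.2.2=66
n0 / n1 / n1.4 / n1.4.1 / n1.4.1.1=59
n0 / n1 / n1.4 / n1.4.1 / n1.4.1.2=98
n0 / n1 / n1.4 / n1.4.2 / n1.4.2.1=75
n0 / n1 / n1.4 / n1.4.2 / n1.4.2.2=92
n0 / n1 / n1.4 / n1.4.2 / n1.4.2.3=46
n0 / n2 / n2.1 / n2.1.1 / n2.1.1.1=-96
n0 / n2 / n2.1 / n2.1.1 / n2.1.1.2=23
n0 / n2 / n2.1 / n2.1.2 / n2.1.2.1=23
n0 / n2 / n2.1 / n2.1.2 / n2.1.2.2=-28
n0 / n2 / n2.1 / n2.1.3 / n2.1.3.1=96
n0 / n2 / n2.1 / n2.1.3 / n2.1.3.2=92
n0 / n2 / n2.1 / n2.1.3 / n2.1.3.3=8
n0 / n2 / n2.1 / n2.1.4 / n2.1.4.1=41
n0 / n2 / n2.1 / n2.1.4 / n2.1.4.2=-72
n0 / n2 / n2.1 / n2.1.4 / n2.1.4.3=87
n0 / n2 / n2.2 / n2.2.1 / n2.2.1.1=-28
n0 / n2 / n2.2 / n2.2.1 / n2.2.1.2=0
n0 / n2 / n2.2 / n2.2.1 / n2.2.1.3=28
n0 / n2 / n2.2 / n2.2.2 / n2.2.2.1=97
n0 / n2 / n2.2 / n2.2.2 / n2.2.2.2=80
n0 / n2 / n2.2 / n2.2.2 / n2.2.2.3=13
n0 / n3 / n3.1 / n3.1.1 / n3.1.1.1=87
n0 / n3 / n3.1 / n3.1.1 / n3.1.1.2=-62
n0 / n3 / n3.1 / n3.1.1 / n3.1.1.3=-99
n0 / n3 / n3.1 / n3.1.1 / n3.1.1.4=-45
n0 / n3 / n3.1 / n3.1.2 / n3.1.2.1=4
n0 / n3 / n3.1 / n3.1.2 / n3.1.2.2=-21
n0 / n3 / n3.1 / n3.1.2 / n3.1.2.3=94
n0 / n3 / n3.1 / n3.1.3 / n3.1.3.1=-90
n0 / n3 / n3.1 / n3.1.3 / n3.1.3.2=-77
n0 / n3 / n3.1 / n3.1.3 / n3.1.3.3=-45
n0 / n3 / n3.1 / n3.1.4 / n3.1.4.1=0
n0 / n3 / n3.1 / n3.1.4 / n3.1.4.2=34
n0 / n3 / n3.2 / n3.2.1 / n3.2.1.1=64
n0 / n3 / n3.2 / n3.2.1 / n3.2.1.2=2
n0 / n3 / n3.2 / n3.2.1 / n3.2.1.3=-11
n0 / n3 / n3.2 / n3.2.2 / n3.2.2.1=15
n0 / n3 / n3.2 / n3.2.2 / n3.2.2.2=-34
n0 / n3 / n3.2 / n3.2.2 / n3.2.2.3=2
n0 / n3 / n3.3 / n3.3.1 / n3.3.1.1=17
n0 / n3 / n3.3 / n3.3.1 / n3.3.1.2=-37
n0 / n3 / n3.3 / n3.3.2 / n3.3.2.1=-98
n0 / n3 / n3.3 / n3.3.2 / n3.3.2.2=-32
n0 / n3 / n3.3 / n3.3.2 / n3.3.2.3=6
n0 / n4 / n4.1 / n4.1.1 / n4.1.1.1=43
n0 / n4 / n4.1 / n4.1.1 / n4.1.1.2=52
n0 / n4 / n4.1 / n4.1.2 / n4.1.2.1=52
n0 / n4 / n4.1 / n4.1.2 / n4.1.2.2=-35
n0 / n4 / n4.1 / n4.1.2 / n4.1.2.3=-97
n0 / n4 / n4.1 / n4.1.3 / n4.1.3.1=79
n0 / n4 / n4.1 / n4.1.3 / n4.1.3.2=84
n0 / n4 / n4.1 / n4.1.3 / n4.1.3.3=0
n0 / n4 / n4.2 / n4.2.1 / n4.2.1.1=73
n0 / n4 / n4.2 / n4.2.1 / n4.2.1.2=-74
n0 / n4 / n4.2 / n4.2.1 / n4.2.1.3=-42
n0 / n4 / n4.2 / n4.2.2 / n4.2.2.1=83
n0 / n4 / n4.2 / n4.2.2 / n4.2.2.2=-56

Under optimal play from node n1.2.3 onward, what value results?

n1.2.3 (MIN): min(33, -50) = -50

-50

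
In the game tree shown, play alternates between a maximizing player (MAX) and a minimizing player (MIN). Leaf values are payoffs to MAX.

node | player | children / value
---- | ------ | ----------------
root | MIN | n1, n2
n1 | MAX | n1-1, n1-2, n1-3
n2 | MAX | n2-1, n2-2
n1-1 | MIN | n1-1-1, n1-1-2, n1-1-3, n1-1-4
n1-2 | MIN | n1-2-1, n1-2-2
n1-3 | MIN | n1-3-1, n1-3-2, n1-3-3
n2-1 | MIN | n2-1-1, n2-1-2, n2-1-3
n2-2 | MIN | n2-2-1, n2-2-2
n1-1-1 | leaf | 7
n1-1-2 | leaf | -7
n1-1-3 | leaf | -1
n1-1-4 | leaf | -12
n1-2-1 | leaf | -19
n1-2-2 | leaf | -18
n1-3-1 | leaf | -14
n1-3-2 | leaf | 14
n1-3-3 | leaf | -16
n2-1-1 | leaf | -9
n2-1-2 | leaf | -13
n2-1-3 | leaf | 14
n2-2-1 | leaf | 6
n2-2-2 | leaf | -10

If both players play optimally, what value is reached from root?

-12

n1-1 (MIN): min(7, -7, -1, -12) = -12
n1-2 (MIN): min(-19, -18) = -19
n1-3 (MIN): min(-14, 14, -16) = -16
n1 (MAX): max(-12, -19, -16) = -12
n2-1 (MIN): min(-9, -13, 14) = -13
n2-2 (MIN): min(6, -10) = -10
n2 (MAX): max(-13, -10) = -10
root (MIN): min(-12, -10) = -12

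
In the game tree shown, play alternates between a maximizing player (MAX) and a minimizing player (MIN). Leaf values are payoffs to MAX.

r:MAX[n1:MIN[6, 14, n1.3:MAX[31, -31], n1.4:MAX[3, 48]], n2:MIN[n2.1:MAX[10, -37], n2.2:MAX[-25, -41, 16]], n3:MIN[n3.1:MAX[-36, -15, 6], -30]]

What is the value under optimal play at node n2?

n2.1 (MAX): max(10, -37) = 10
n2.2 (MAX): max(-25, -41, 16) = 16
n2 (MIN): min(10, 16) = 10

10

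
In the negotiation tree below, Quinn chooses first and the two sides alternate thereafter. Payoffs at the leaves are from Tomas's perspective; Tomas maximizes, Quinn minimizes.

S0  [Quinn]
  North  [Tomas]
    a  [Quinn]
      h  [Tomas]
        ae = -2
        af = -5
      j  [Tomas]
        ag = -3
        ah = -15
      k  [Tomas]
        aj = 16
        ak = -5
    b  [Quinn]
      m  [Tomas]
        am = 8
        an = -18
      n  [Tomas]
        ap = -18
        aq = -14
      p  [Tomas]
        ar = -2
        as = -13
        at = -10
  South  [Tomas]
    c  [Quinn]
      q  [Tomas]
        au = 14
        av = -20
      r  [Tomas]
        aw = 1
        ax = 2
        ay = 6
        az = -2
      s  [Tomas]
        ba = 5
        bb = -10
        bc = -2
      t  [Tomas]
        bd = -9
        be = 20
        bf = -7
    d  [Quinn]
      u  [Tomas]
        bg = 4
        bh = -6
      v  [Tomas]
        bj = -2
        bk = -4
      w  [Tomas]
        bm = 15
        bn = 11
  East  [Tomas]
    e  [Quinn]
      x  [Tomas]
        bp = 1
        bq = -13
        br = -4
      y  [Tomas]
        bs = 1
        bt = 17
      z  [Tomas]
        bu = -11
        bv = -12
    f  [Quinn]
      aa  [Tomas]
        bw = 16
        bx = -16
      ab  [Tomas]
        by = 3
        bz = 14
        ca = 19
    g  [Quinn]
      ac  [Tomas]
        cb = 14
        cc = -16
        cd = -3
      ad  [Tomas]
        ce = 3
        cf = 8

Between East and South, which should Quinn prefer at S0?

x (Tomas): max(1, -13, -4) = 1
y (Tomas): max(1, 17) = 17
z (Tomas): max(-11, -12) = -11
e (Quinn): min(1, 17, -11) = -11
aa (Tomas): max(16, -16) = 16
ab (Tomas): max(3, 14, 19) = 19
f (Quinn): min(16, 19) = 16
ac (Tomas): max(14, -16, -3) = 14
ad (Tomas): max(3, 8) = 8
g (Quinn): min(14, 8) = 8
East (Tomas): max(-11, 16, 8) = 16
q (Tomas): max(14, -20) = 14
r (Tomas): max(1, 2, 6, -2) = 6
s (Tomas): max(5, -10, -2) = 5
t (Tomas): max(-9, 20, -7) = 20
c (Quinn): min(14, 6, 5, 20) = 5
u (Tomas): max(4, -6) = 4
v (Tomas): max(-2, -4) = -2
w (Tomas): max(15, 11) = 15
d (Quinn): min(4, -2, 15) = -2
South (Tomas): max(5, -2) = 5
Quinn prefers the lower value; East=16, South=5. South is better since 5 < 16.

South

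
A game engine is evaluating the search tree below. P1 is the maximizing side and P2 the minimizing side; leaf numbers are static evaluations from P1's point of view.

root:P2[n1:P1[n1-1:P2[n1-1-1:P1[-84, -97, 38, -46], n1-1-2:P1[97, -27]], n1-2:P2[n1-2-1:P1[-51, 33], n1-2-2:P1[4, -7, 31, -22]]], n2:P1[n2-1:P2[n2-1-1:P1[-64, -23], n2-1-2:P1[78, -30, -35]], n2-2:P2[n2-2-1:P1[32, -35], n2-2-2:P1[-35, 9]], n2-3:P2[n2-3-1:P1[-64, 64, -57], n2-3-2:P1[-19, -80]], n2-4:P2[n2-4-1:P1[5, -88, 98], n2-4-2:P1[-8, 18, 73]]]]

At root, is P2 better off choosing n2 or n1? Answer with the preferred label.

n1

n2-1-1 (P1): max(-64, -23) = -23
n2-1-2 (P1): max(78, -30, -35) = 78
n2-1 (P2): min(-23, 78) = -23
n2-2-1 (P1): max(32, -35) = 32
n2-2-2 (P1): max(-35, 9) = 9
n2-2 (P2): min(32, 9) = 9
n2-3-1 (P1): max(-64, 64, -57) = 64
n2-3-2 (P1): max(-19, -80) = -19
n2-3 (P2): min(64, -19) = -19
n2-4-1 (P1): max(5, -88, 98) = 98
n2-4-2 (P1): max(-8, 18, 73) = 73
n2-4 (P2): min(98, 73) = 73
n2 (P1): max(-23, 9, -19, 73) = 73
n1-1-1 (P1): max(-84, -97, 38, -46) = 38
n1-1-2 (P1): max(97, -27) = 97
n1-1 (P2): min(38, 97) = 38
n1-2-1 (P1): max(-51, 33) = 33
n1-2-2 (P1): max(4, -7, 31, -22) = 31
n1-2 (P2): min(33, 31) = 31
n1 (P1): max(38, 31) = 38
P2 prefers the lower value; n2=73, n1=38. n1 is better since 38 < 73.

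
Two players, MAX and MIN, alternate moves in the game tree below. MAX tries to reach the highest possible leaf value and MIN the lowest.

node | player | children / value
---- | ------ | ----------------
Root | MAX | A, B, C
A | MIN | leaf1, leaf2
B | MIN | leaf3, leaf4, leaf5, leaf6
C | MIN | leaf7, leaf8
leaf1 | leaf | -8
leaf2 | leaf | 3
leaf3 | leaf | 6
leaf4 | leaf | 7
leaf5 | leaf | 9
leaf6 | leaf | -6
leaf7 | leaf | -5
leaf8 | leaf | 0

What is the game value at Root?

-5

A (MIN): min(-8, 3) = -8
B (MIN): min(6, 7, 9, -6) = -6
C (MIN): min(-5, 0) = -5
Root (MAX): max(-8, -6, -5) = -5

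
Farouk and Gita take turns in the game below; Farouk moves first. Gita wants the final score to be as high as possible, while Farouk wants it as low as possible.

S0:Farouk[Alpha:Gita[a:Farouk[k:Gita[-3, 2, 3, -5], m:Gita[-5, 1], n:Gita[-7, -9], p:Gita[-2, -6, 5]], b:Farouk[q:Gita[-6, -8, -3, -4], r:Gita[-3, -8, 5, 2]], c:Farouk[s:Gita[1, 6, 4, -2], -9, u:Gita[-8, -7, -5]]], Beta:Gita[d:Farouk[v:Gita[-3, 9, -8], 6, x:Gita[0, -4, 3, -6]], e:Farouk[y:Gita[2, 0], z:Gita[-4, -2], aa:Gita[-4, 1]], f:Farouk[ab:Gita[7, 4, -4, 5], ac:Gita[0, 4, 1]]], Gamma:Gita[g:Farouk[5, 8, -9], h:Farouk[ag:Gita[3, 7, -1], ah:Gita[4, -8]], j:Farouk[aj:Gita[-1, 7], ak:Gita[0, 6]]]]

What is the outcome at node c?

-9

s (Gita): max(1, 6, 4, -2) = 6
u (Gita): max(-8, -7, -5) = -5
c (Farouk): min(6, -9, -5) = -9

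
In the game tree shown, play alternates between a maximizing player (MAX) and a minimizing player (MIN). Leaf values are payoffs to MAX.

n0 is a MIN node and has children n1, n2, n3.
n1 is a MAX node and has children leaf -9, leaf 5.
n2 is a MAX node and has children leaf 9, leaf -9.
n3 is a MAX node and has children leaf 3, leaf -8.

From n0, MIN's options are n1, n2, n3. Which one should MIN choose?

n1 (MAX): max(-9, 5) = 5
n2 (MAX): max(9, -9) = 9
n3 (MAX): max(3, -8) = 3
n0 (MIN): min(5, 9, 3) = 3
MIN at n0 wants the lowest of {n1=5, n2=9, n3=3}, so chooses n3.

n3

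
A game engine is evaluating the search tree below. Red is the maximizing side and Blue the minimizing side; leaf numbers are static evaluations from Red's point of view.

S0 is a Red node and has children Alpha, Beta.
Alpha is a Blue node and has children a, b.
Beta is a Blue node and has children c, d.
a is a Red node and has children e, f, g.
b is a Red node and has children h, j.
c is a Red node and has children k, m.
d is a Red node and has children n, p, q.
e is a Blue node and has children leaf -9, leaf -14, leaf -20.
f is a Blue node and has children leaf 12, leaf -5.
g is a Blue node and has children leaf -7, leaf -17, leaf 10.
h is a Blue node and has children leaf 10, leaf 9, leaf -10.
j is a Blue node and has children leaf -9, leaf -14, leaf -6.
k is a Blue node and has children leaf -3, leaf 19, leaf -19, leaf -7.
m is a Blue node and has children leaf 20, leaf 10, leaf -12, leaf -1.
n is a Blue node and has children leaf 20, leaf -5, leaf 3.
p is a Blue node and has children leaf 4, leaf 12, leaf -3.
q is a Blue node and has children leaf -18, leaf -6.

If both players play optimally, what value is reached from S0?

-10

e (Blue): min(-9, -14, -20) = -20
f (Blue): min(12, -5) = -5
g (Blue): min(-7, -17, 10) = -17
a (Red): max(-20, -5, -17) = -5
h (Blue): min(10, 9, -10) = -10
j (Blue): min(-9, -14, -6) = -14
b (Red): max(-10, -14) = -10
Alpha (Blue): min(-5, -10) = -10
k (Blue): min(-3, 19, -19, -7) = -19
m (Blue): min(20, 10, -12, -1) = -12
c (Red): max(-19, -12) = -12
n (Blue): min(20, -5, 3) = -5
p (Blue): min(4, 12, -3) = -3
q (Blue): min(-18, -6) = -18
d (Red): max(-5, -3, -18) = -3
Beta (Blue): min(-12, -3) = -12
S0 (Red): max(-10, -12) = -10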